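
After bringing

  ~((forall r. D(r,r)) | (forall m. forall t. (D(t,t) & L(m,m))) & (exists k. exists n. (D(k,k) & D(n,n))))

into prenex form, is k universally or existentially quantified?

universal

Move each ¬ inward, flipping quantifiers it crosses:
  (exists r. ~D(r,r)) & ((exists m. exists t. (~D(t,t) | ~L(m,m))) | (forall k. forall n. (~D(k,k) | ~D(n,n))))
Pull the quantifiers to the front (each side's bound variable is not free in the other side):
  exists r. exists m. exists t. forall k. forall n. (~D(r,r) & (~D(t,t) | ~L(m,m) | ~D(k,k) | ~D(n,n)))
The quantifier exists k sits under an odd number of negations, so it flips to forall k.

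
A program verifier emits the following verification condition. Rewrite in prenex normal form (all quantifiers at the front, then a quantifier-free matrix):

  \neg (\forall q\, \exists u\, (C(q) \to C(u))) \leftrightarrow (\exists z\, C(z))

First replace A → B with ¬A ∨ B; A ↔ B as (¬A ∨ B) ∧ (¬B ∨ A).
  (\neg \neg (\forall q\, \exists u\, (\neg C(q) \lor C(u))) \lor (\exists z\, C(z))) \land (\neg (\exists z\, C(z)) \lor \neg (\forall q\, \exists u\, (\neg C(q) \lor C(u))))
Move each ¬ inward, flipping quantifiers it crosses:
  ((\forall q\, \exists u\, (\neg C(q) \lor C(u))) \lor (\exists z\, C(z))) \land ((\forall z\, \neg C(z)) \lor (\exists q\, \forall u\, (C(q) \land \neg C(u))))
Rename bound variables to avoid capture: z↦a, q↦u1, u↦v1.
  ((\forall q\, \exists u\, (\neg C(q) \lor C(u))) \lor (\exists z\, C(z))) \land ((\forall a\, \neg C(a)) \lor (\exists u1\, \forall v1\, (C(u1) \land \neg C(v1))))
Pull the quantifiers to the front (each side's bound variable is not free in the other side):
  \forall q\, \exists u\, \exists z\, \forall a\, \exists u1\, \forall v1\, ((\neg C(q) \lor C(u) \lor C(z)) \land (\neg C(a) \lor C(u1) \land \neg C(v1)))

\forall q\, \exists u\, \exists z\, \forall a\, \exists u1\, \forall v1\, ((\neg C(q) \lor C(u) \lor C(z)) \land (\neg C(a) \lor C(u1) \land \neg C(v1)))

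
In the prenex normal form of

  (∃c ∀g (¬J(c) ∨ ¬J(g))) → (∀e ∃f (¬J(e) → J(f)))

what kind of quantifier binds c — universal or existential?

universal

Rewrite implications/biconditionals: A → B as ¬A ∨ B.
  ¬(∃c ∀g (¬J(c) ∨ ¬J(g))) ∨ (∀e ∃f (¬¬J(e) ∨ J(f)))
Drive negations inward (¬∀x A ≡ ∃x ¬A, ¬∃x A ≡ ∀x ¬A, De Morgan for ∧/∨):
  (∀c ∃g (J(c) ∧ J(g))) ∨ (∀e ∃f (J(e) ∨ J(f)))
Finally move all quantifiers to the prefix:
  ∀c ∃g ∀e ∃f (J(c) ∧ J(g) ∨ J(e) ∨ J(f))
The quantifier ∃c sits under an odd number of negations (counting the antecedent side of each →), so it flips to ∀c.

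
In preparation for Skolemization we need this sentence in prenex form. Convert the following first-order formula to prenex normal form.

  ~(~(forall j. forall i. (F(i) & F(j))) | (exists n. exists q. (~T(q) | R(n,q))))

forall j. forall i. forall n. forall q. (F(i) & F(j) & T(q) & ~R(n,q))

Push ¬ through the quantifiers and connectives to reach negation normal form:
  (forall j. forall i. (F(i) & F(j))) & (forall n. forall q. (T(q) & ~R(n,q)))
Finally move all quantifiers to the prefix:
  forall j. forall i. forall n. forall q. (F(i) & F(j) & T(q) & ~R(n,q))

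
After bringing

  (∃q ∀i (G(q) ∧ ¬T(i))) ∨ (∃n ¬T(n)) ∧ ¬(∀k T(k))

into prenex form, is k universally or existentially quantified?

existential

Drive negations inward (¬∀x A ≡ ∃x ¬A, ¬∃x A ≡ ∀x ¬A, De Morgan for ∧/∨):
  (∃q ∀i (G(q) ∧ ¬T(i))) ∨ (∃n ¬T(n)) ∧ (∃k ¬T(k))
All bound variables are already distinct, so no renaming is needed.
Pull the quantifiers to the front (each side's bound variable is not free in the other side):
  ∃q ∀i ∃n ∃k (G(q) ∧ ¬T(i) ∨ ¬T(n) ∧ ¬T(k))
The quantifier ∀k sits under an odd number of negations, so it flips to ∃k.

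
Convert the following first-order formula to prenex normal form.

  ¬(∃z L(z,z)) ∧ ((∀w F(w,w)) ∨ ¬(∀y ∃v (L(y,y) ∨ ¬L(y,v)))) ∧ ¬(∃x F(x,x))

∀z ∀w ∃y ∀v ∀x (¬L(z,z) ∧ (F(w,w) ∨ ¬L(y,y) ∧ L(y,v)) ∧ ¬F(x,x))

Move each ¬ inward, flipping quantifiers it crosses:
  (∀z ¬L(z,z)) ∧ ((∀w F(w,w)) ∨ (∃y ∀v (¬L(y,y) ∧ L(y,v)))) ∧ (∀x ¬F(x,x))
Finally move all quantifiers to the prefix:
  ∀z ∀w ∃y ∀v ∀x (¬L(z,z) ∧ (F(w,w) ∨ ¬L(y,y) ∧ L(y,v)) ∧ ¬F(x,x))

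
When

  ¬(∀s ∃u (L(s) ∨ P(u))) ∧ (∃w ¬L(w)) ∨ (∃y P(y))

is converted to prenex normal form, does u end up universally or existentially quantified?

Move each ¬ inward, flipping quantifiers it crosses:
  (∃s ∀u (¬L(s) ∧ ¬P(u))) ∧ (∃w ¬L(w)) ∨ (∃y P(y))
All bound variables are already distinct, so no renaming is needed.
Finally move all quantifiers to the prefix:
  ∃s ∀u ∃w ∃y (¬L(s) ∧ ¬P(u) ∧ ¬L(w) ∨ P(y))
The quantifier ∃u sits under an odd number of negations, so it flips to ∀u.

universal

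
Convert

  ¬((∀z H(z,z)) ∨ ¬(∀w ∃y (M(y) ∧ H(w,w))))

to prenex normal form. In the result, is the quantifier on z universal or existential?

existential

Drive negations inward (¬∀x A ≡ ∃x ¬A, ¬∃x A ≡ ∀x ¬A, De Morgan for ∧/∨):
  (∃z ¬H(z,z)) ∧ (∀w ∃y (M(y) ∧ H(w,w)))
All bound variables are already distinct, so no renaming is needed.
Extract every quantifier outward, since the variables are now distinct and don't occur free across branches:
  ∃z ∀w ∃y (¬H(z,z) ∧ M(y) ∧ H(w,w))
The quantifier ∀z sits under an odd number of negations, so it flips to ∃z.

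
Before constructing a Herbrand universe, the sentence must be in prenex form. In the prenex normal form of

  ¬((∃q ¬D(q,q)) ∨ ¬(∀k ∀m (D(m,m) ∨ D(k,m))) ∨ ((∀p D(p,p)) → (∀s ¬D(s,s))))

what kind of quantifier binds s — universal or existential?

existential

Eliminate → and ↔ using ¬ and ∨.
  ¬((∃q ¬D(q,q)) ∨ ¬(∀k ∀m (D(m,m) ∨ D(k,m))) ∨ ¬(∀p D(p,p)) ∨ (∀s ¬D(s,s)))
Drive negations inward (¬∀x A ≡ ∃x ¬A, ¬∃x A ≡ ∀x ¬A, De Morgan for ∧/∨):
  (∀q D(q,q)) ∧ (∀k ∀m (D(m,m) ∨ D(k,m))) ∧ (∀p D(p,p)) ∧ (∃s D(s,s))
All bound variables are already distinct, so no renaming is needed.
Extract every quantifier outward, since the variables are now distinct and don't occur free across branches:
  ∀q ∀k ∀m ∀p ∃s (D(q,q) ∧ (D(m,m) ∨ D(k,m)) ∧ D(p,p) ∧ D(s,s))
The quantifier ∀s sits under an odd number of negations (counting the antecedent side of each →), so it flips to ∃s.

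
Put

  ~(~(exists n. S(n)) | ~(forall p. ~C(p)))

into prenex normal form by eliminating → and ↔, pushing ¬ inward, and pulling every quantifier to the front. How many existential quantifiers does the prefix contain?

Move each ¬ inward, flipping quantifiers it crosses:
  (exists n. S(n)) & (forall p. ~C(p))
Extract every quantifier outward, since the variables are now distinct and don't occur free across branches:
  exists n. forall p. (S(n) & ~C(p))
The prefix is exists n forall p: 1 universal, 1 existential.

1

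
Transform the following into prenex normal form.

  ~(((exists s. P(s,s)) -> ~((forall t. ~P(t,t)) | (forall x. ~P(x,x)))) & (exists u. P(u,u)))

First replace A → B with ¬A ∨ B.
  ~((~(exists s. P(s,s)) | ~((forall t. ~P(t,t)) | (forall x. ~P(x,x)))) & (exists u. P(u,u)))
Push ¬ through the quantifiers and connectives to reach negation normal form:
  (exists s. P(s,s)) & ((forall t. ~P(t,t)) | (forall x. ~P(x,x))) | (forall u. ~P(u,u))
Extract every quantifier outward, since the variables are now distinct and don't occur free across branches:
  exists s. forall t. forall x. forall u. (P(s,s) & (~P(t,t) | ~P(x,x)) | ~P(u,u))

exists s. forall t. forall x. forall u. (P(s,s) & (~P(t,t) | ~P(x,x)) | ~P(u,u))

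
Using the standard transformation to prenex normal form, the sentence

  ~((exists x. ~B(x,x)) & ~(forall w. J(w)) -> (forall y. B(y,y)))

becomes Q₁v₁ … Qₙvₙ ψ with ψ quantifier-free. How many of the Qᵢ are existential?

3

Rewrite implications/biconditionals: A → B as ¬A ∨ B.
  ~(~((exists x. ~B(x,x)) & ~(forall w. J(w))) | (forall y. B(y,y)))
Move each ¬ inward, flipping quantifiers it crosses:
  (exists x. ~B(x,x)) & (exists w. ~J(w)) & (exists y. ~B(y,y))
All bound variables are already distinct, so no renaming is needed.
Pull the quantifiers to the front (each side's bound variable is not free in the other side):
  exists x. exists w. exists y. (~B(x,x) & ~J(w) & ~B(y,y))
The prefix is exists x exists w exists y: 0 universal, 3 existential.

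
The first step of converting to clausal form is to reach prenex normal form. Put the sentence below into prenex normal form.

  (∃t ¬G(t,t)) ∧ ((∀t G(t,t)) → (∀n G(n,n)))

Eliminate → and ↔ using ¬ and ∨.
  (∃t ¬G(t,t)) ∧ (¬(∀t G(t,t)) ∨ (∀n G(n,n)))
Push ¬ through the quantifiers and connectives to reach negation normal form:
  (∃t ¬G(t,t)) ∧ ((∃t ¬G(t,t)) ∨ (∀n G(n,n)))
Give each quantifier a distinct variable: t↦y.
  (∃t ¬G(t,t)) ∧ ((∃y ¬G(y,y)) ∨ (∀n G(n,n)))
Extract every quantifier outward, since the variables are now distinct and don't occur free across branches:
  ∃t ∃y ∀n (¬G(t,t) ∧ (¬G(y,y) ∨ G(n,n)))

∃t ∃y ∀n (¬G(t,t) ∧ (¬G(y,y) ∨ G(n,n)))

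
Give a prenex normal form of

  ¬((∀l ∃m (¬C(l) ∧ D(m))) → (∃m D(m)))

∀l ∃m ∀s (¬C(l) ∧ D(m) ∧ ¬D(s))

Rewrite implications/biconditionals: A → B as ¬A ∨ B.
  ¬(¬(∀l ∃m (¬C(l) ∧ D(m))) ∨ (∃m D(m)))
Drive negations inward (¬∀x A ≡ ∃x ¬A, ¬∃x A ≡ ∀x ¬A, De Morgan for ∧/∨):
  (∀l ∃m (¬C(l) ∧ D(m))) ∧ (∀m ¬D(m))
Standardize variables apart so no two quantifiers bind the same name: m↦s.
  (∀l ∃m (¬C(l) ∧ D(m))) ∧ (∀s ¬D(s))
Extract every quantifier outward, since the variables are now distinct and don't occur free across branches:
  ∀l ∃m ∀s (¬C(l) ∧ D(m) ∧ ¬D(s))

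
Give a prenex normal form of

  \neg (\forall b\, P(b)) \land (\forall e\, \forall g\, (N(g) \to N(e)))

\exists b\, \forall e\, \forall g\, (\neg P(b) \land (\neg N(g) \lor N(e)))

First replace A → B with ¬A ∨ B.
  \neg (\forall b\, P(b)) \land (\forall e\, \forall g\, (\neg N(g) \lor N(e)))
Push ¬ through the quantifiers and connectives to reach negation normal form:
  (\exists b\, \neg P(b)) \land (\forall e\, \forall g\, (\neg N(g) \lor N(e)))
Extract every quantifier outward, since the variables are now distinct and don't occur free across branches:
  \exists b\, \forall e\, \forall g\, (\neg P(b) \land (\neg N(g) \lor N(e)))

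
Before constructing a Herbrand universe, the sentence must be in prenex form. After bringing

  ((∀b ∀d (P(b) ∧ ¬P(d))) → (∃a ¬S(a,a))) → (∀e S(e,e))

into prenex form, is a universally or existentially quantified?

universal

Eliminate → and ↔ using ¬ and ∨.
  ¬(¬(∀b ∀d (P(b) ∧ ¬P(d))) ∨ (∃a ¬S(a,a))) ∨ (∀e S(e,e))
Drive negations inward (¬∀x A ≡ ∃x ¬A, ¬∃x A ≡ ∀x ¬A, De Morgan for ∧/∨):
  (∀b ∀d (P(b) ∧ ¬P(d))) ∧ (∀a S(a,a)) ∨ (∀e S(e,e))
Extract every quantifier outward, since the variables are now distinct and don't occur free across branches:
  ∀b ∀d ∀a ∀e (P(b) ∧ ¬P(d) ∧ S(a,a) ∨ S(e,e))
The quantifier ∃a sits under an odd number of negations (counting the antecedent side of each →), so it flips to ∀a.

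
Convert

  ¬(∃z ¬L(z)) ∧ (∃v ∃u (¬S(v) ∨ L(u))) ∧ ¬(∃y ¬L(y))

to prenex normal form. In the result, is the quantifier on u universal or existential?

Drive negations inward (¬∀x A ≡ ∃x ¬A, ¬∃x A ≡ ∀x ¬A, De Morgan for ∧/∨):
  (∀z L(z)) ∧ (∃v ∃u (¬S(v) ∨ L(u))) ∧ (∀y L(y))
Extract every quantifier outward, since the variables are now distinct and don't occur free across branches:
  ∀z ∃v ∃u ∀y (L(z) ∧ (¬S(v) ∨ L(u)) ∧ L(y))
The quantifier ∃u sits under an even number of negations, so it remains existential.

existential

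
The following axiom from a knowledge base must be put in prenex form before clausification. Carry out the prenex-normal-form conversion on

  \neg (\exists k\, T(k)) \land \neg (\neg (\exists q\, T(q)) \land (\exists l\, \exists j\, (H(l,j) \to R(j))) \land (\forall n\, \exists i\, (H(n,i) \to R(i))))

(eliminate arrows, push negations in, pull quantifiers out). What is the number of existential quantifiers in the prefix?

2

First replace A → B with ¬A ∨ B.
  \neg (\exists k\, T(k)) \land \neg (\neg (\exists q\, T(q)) \land (\exists l\, \exists j\, (\neg H(l,j) \lor R(j))) \land (\forall n\, \exists i\, (\neg H(n,i) \lor R(i))))
Push ¬ through the quantifiers and connectives to reach negation normal form:
  (\forall k\, \neg T(k)) \land ((\exists q\, T(q)) \lor (\forall l\, \forall j\, (H(l,j) \land \neg R(j))) \lor (\exists n\, \forall i\, (H(n,i) \land \neg R(i))))
Extract every quantifier outward, since the variables are now distinct and don't occur free across branches:
  \forall k\, \exists q\, \forall l\, \forall j\, \exists n\, \forall i\, (\neg T(k) \land (T(q) \lor H(l,j) \land \neg R(j) \lor H(n,i) \land \neg R(i)))
The prefix is \forall k \exists q \forall l \forall j \exists n \forall i: 4 universal, 2 existential.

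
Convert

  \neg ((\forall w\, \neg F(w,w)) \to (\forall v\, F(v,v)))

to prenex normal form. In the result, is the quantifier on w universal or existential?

universal

Rewrite implications/biconditionals: A → B as ¬A ∨ B.
  \neg (\neg (\forall w\, \neg F(w,w)) \lor (\forall v\, F(v,v)))
Drive negations inward (¬∀x A ≡ ∃x ¬A, ¬∃x A ≡ ∀x ¬A, De Morgan for ∧/∨):
  (\forall w\, \neg F(w,w)) \land (\exists v\, \neg F(v,v))
All bound variables are already distinct, so no renaming is needed.
Pull the quantifiers to the front (each side's bound variable is not free in the other side):
  \forall w\, \exists v\, (\neg F(w,w) \land \neg F(v,v))
The quantifier \forall w sits under an even number of negations (counting the antecedent side of each →), so it remains universal.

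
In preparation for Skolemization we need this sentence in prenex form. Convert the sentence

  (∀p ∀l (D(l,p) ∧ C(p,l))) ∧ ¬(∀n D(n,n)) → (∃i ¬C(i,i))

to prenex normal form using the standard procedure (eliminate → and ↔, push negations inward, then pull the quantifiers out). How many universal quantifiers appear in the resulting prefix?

Rewrite implications/biconditionals: A → B as ¬A ∨ B.
  ¬((∀p ∀l (D(l,p) ∧ C(p,l))) ∧ ¬(∀n D(n,n))) ∨ (∃i ¬C(i,i))
Move each ¬ inward, flipping quantifiers it crosses:
  (∃p ∃l (¬D(l,p) ∨ ¬C(p,l))) ∨ (∀n D(n,n)) ∨ (∃i ¬C(i,i))
Finally move all quantifiers to the prefix:
  ∃p ∃l ∀n ∃i (¬D(l,p) ∨ ¬C(p,l) ∨ D(n,n) ∨ ¬C(i,i))
The prefix is ∃p ∃l ∀n ∃i: 1 universal, 3 existential.

1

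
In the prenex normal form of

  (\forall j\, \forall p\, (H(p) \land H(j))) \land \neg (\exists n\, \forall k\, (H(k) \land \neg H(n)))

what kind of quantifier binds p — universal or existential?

universal

Move each ¬ inward, flipping quantifiers it crosses:
  (\forall j\, \forall p\, (H(p) \land H(j))) \land (\forall n\, \exists k\, (\neg H(k) \lor H(n)))
All bound variables are already distinct, so no renaming is needed.
Extract every quantifier outward, since the variables are now distinct and don't occur free across branches:
  \forall j\, \forall p\, \forall n\, \exists k\, (H(p) \land H(j) \land (\neg H(k) \lor H(n)))
The quantifier \forall p sits under an even number of negations, so it remains universal.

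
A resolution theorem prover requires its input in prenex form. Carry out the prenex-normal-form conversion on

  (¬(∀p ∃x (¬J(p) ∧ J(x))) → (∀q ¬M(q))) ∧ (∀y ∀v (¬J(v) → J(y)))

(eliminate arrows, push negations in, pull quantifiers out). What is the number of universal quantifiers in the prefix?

First replace A → B with ¬A ∨ B.
  (¬¬(∀p ∃x (¬J(p) ∧ J(x))) ∨ (∀q ¬M(q))) ∧ (∀y ∀v (¬¬J(v) ∨ J(y)))
Move each ¬ inward, flipping quantifiers it crosses:
  ((∀p ∃x (¬J(p) ∧ J(x))) ∨ (∀q ¬M(q))) ∧ (∀y ∀v (J(v) ∨ J(y)))
All bound variables are already distinct, so no renaming is needed.
Pull the quantifiers to the front (each side's bound variable is not free in the other side):
  ∀p ∃x ∀q ∀y ∀v ((¬J(p) ∧ J(x) ∨ ¬M(q)) ∧ (J(v) ∨ J(y)))
The prefix is ∀p ∃x ∀q ∀y ∀v: 4 universal, 1 existential.

4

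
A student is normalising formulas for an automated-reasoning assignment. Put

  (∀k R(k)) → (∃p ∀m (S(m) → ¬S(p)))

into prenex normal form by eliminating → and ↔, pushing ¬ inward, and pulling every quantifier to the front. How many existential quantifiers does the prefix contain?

First replace A → B with ¬A ∨ B.
  ¬(∀k R(k)) ∨ (∃p ∀m (¬S(m) ∨ ¬S(p)))
Move each ¬ inward, flipping quantifiers it crosses:
  (∃k ¬R(k)) ∨ (∃p ∀m (¬S(m) ∨ ¬S(p)))
All bound variables are already distinct, so no renaming is needed.
Pull the quantifiers to the front (each side's bound variable is not free in the other side):
  ∃k ∃p ∀m (¬R(k) ∨ ¬S(m) ∨ ¬S(p))
The prefix is ∃k ∃p ∀m: 1 universal, 2 existential.

2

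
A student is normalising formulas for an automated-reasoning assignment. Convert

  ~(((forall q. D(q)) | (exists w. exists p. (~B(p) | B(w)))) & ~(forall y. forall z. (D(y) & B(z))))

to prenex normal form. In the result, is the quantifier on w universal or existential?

Drive negations inward (¬∀x A ≡ ∃x ¬A, ¬∃x A ≡ ∀x ¬A, De Morgan for ∧/∨):
  (exists q. ~D(q)) & (forall w. forall p. (B(p) & ~B(w))) | (forall y. forall z. (D(y) & B(z)))
All bound variables are already distinct, so no renaming is needed.
Pull the quantifiers to the front (each side's bound variable is not free in the other side):
  exists q. forall w. forall p. forall y. forall z. (~D(q) & B(p) & ~B(w) | D(y) & B(z))
The quantifier exists w sits under an odd number of negations, so it flips to forall w.

universal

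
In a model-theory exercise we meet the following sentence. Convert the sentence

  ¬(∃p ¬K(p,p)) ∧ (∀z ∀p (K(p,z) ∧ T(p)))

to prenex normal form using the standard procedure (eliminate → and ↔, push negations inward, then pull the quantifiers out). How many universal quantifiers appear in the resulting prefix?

Drive negations inward (¬∀x A ≡ ∃x ¬A, ¬∃x A ≡ ∀x ¬A, De Morgan for ∧/∨):
  (∀p K(p,p)) ∧ (∀z ∀p (K(p,z) ∧ T(p)))
Standardize variables apart so no two quantifiers bind the same name: p↦z1.
  (∀p K(p,p)) ∧ (∀z ∀z1 (K(z1,z) ∧ T(z1)))
Pull the quantifiers to the front (each side's bound variable is not free in the other side):
  ∀p ∀z ∀z1 (K(p,p) ∧ K(z1,z) ∧ T(z1))
The prefix is ∀p ∀z ∀z1: 3 universal, 0 existential.

3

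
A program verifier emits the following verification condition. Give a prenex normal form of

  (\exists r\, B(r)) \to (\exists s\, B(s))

Eliminate → and ↔ using ¬ and ∨.
  \neg (\exists r\, B(r)) \lor (\exists s\, B(s))
Drive negations inward (¬∀x A ≡ ∃x ¬A, ¬∃x A ≡ ∀x ¬A, De Morgan for ∧/∨):
  (\forall r\, \neg B(r)) \lor (\exists s\, B(s))
All bound variables are already distinct, so no renaming is needed.
Extract every quantifier outward, since the variables are now distinct and don't occur free across branches:
  \forall r\, \exists s\, (\neg B(r) \lor B(s))

\forall r\, \exists s\, (\neg B(r) \lor B(s))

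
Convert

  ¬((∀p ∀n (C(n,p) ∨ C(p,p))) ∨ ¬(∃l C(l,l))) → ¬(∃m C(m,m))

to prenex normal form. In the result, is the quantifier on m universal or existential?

First replace A → B with ¬A ∨ B.
  ¬¬((∀p ∀n (C(n,p) ∨ C(p,p))) ∨ ¬(∃l C(l,l))) ∨ ¬(∃m C(m,m))
Push ¬ through the quantifiers and connectives to reach negation normal form:
  (∀p ∀n (C(n,p) ∨ C(p,p))) ∨ (∀l ¬C(l,l)) ∨ (∀m ¬C(m,m))
All bound variables are already distinct, so no renaming is needed.
Extract every quantifier outward, since the variables are now distinct and don't occur free across branches:
  ∀p ∀n ∀l ∀m (C(n,p) ∨ C(p,p) ∨ ¬C(l,l) ∨ ¬C(m,m))
The quantifier ∃m sits under an odd number of negations (counting the antecedent side of each →), so it flips to ∀m.

universal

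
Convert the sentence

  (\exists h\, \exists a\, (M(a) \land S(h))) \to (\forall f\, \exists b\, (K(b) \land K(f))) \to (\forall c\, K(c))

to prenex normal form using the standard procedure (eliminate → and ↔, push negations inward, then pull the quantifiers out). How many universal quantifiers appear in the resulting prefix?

Rewrite implications/biconditionals: A → B as ¬A ∨ B.
  \neg (\exists h\, \exists a\, (M(a) \land S(h))) \lor \neg (\forall f\, \exists b\, (K(b) \land K(f))) \lor (\forall c\, K(c))
Move each ¬ inward, flipping quantifiers it crosses:
  (\forall h\, \forall a\, (\neg M(a) \lor \neg S(h))) \lor (\exists f\, \forall b\, (\neg K(b) \lor \neg K(f))) \lor (\forall c\, K(c))
All bound variables are already distinct, so no renaming is needed.
Extract every quantifier outward, since the variables are now distinct and don't occur free across branches:
  \forall h\, \forall a\, \exists f\, \forall b\, \forall c\, (\neg M(a) \lor \neg S(h) \lor \neg K(b) \lor \neg K(f) \lor K(c))
The prefix is \forall h \forall a \exists f \forall b \forall c: 4 universal, 1 existential.

4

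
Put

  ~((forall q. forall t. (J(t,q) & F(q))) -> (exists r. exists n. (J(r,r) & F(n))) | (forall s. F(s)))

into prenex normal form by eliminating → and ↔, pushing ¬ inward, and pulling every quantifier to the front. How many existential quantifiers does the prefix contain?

Rewrite implications/biconditionals: A → B as ¬A ∨ B.
  ~(~(forall q. forall t. (J(t,q) & F(q))) | (exists r. exists n. (J(r,r) & F(n))) | (forall s. F(s)))
Push ¬ through the quantifiers and connectives to reach negation normal form:
  (forall q. forall t. (J(t,q) & F(q))) & (forall r. forall n. (~J(r,r) | ~F(n))) & (exists s. ~F(s))
All bound variables are already distinct, so no renaming is needed.
Pull the quantifiers to the front (each side's bound variable is not free in the other side):
  forall q. forall t. forall r. forall n. exists s. (J(t,q) & F(q) & (~J(r,r) | ~F(n)) & ~F(s))
The prefix is forall q forall t forall r forall n exists s: 4 universal, 1 existential.

1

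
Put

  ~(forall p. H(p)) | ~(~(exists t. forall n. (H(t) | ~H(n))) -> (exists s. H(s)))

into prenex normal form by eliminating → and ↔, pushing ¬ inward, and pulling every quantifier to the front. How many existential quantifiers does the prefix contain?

Eliminate → and ↔ using ¬ and ∨.
  ~(forall p. H(p)) | ~(~~(exists t. forall n. (H(t) | ~H(n))) | (exists s. H(s)))
Move each ¬ inward, flipping quantifiers it crosses:
  (exists p. ~H(p)) | (forall t. exists n. (~H(t) & H(n))) & (forall s. ~H(s))
All bound variables are already distinct, so no renaming is needed.
Finally move all quantifiers to the prefix:
  exists p. forall t. exists n. forall s. (~H(p) | ~H(t) & H(n) & ~H(s))
The prefix is exists p forall t exists n forall s: 2 universal, 2 existential.

2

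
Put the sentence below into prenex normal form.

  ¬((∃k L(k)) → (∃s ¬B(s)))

Rewrite implications/biconditionals: A → B as ¬A ∨ B.
  ¬(¬(∃k L(k)) ∨ (∃s ¬B(s)))
Move each ¬ inward, flipping quantifiers it crosses:
  (∃k L(k)) ∧ (∀s B(s))
All bound variables are already distinct, so no renaming is needed.
Extract every quantifier outward, since the variables are now distinct and don't occur free across branches:
  ∃k ∀s (L(k) ∧ B(s))

∃k ∀s (L(k) ∧ B(s))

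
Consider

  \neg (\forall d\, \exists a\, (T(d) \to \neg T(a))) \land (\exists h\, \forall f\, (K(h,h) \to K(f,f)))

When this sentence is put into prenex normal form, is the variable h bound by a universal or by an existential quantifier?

existential

Rewrite implications/biconditionals: A → B as ¬A ∨ B.
  \neg (\forall d\, \exists a\, (\neg T(d) \lor \neg T(a))) \land (\exists h\, \forall f\, (\neg K(h,h) \lor K(f,f)))
Move each ¬ inward, flipping quantifiers it crosses:
  (\exists d\, \forall a\, (T(d) \land T(a))) \land (\exists h\, \forall f\, (\neg K(h,h) \lor K(f,f)))
All bound variables are already distinct, so no renaming is needed.
Finally move all quantifiers to the prefix:
  \exists d\, \forall a\, \exists h\, \forall f\, (T(d) \land T(a) \land (\neg K(h,h) \lor K(f,f)))
The quantifier \exists h sits under an even number of negations (counting the antecedent side of each →), so it remains existential.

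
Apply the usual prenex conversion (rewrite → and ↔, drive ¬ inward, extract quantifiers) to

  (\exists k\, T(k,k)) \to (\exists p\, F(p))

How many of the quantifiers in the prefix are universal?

1

Rewrite implications/biconditionals: A → B as ¬A ∨ B.
  \neg (\exists k\, T(k,k)) \lor (\exists p\, F(p))
Move each ¬ inward, flipping quantifiers it crosses:
  (\forall k\, \neg T(k,k)) \lor (\exists p\, F(p))
Pull the quantifiers to the front (each side's bound variable is not free in the other side):
  \forall k\, \exists p\, (\neg T(k,k) \lor F(p))
The prefix is \forall k \exists p: 1 universal, 1 existential.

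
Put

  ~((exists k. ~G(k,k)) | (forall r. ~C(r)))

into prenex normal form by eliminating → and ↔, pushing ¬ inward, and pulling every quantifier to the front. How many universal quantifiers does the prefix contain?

1

Move each ¬ inward, flipping quantifiers it crosses:
  (forall k. G(k,k)) & (exists r. C(r))
All bound variables are already distinct, so no renaming is needed.
Pull the quantifiers to the front (each side's bound variable is not free in the other side):
  forall k. exists r. (G(k,k) & C(r))
The prefix is forall k exists r: 1 universal, 1 existential.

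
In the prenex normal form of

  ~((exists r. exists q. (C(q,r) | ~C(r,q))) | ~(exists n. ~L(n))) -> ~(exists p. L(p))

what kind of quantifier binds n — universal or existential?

universal

Eliminate → and ↔ using ¬ and ∨.
  ~~((exists r. exists q. (C(q,r) | ~C(r,q))) | ~(exists n. ~L(n))) | ~(exists p. L(p))
Push ¬ through the quantifiers and connectives to reach negation normal form:
  (exists r. exists q. (C(q,r) | ~C(r,q))) | (forall n. L(n)) | (forall p. ~L(p))
All bound variables are already distinct, so no renaming is needed.
Extract every quantifier outward, since the variables are now distinct and don't occur free across branches:
  exists r. exists q. forall n. forall p. (C(q,r) | ~C(r,q) | L(n) | ~L(p))
The quantifier exists n sits under an odd number of negations (counting the antecedent side of each →), so it flips to forall n.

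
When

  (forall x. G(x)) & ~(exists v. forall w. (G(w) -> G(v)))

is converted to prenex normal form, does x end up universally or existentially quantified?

universal

Rewrite implications/biconditionals: A → B as ¬A ∨ B.
  (forall x. G(x)) & ~(exists v. forall w. (~G(w) | G(v)))
Move each ¬ inward, flipping quantifiers it crosses:
  (forall x. G(x)) & (forall v. exists w. (G(w) & ~G(v)))
Finally move all quantifiers to the prefix:
  forall x. forall v. exists w. (G(x) & G(w) & ~G(v))
The quantifier forall x sits under an even number of negations (counting the antecedent side of each →), so it remains universal.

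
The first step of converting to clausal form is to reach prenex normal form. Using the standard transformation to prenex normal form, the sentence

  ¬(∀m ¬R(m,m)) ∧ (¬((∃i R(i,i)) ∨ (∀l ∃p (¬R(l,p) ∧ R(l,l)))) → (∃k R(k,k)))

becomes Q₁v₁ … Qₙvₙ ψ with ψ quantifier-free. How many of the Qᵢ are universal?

Eliminate → and ↔ using ¬ and ∨.
  ¬(∀m ¬R(m,m)) ∧ (¬¬((∃i R(i,i)) ∨ (∀l ∃p (¬R(l,p) ∧ R(l,l)))) ∨ (∃k R(k,k)))
Move each ¬ inward, flipping quantifiers it crosses:
  (∃m R(m,m)) ∧ ((∃i R(i,i)) ∨ (∀l ∃p (¬R(l,p) ∧ R(l,l))) ∨ (∃k R(k,k)))
All bound variables are already distinct, so no renaming is needed.
Extract every quantifier outward, since the variables are now distinct and don't occur free across branches:
  ∃m ∃i ∀l ∃p ∃k (R(m,m) ∧ (R(i,i) ∨ ¬R(l,p) ∧ R(l,l) ∨ R(k,k)))
The prefix is ∃m ∃i ∀l ∃p ∃k: 1 universal, 4 existential.

1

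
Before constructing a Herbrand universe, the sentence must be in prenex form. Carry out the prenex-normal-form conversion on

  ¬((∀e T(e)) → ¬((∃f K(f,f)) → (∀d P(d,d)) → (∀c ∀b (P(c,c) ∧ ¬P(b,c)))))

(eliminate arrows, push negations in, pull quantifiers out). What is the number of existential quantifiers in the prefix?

Eliminate → and ↔ using ¬ and ∨.
  ¬(¬(∀e T(e)) ∨ ¬(¬(∃f K(f,f)) ∨ ¬(∀d P(d,d)) ∨ (∀c ∀b (P(c,c) ∧ ¬P(b,c)))))
Drive negations inward (¬∀x A ≡ ∃x ¬A, ¬∃x A ≡ ∀x ¬A, De Morgan for ∧/∨):
  (∀e T(e)) ∧ ((∀f ¬K(f,f)) ∨ (∃d ¬P(d,d)) ∨ (∀c ∀b (P(c,c) ∧ ¬P(b,c))))
Pull the quantifiers to the front (each side's bound variable is not free in the other side):
  ∀e ∀f ∃d ∀c ∀b (T(e) ∧ (¬K(f,f) ∨ ¬P(d,d) ∨ P(c,c) ∧ ¬P(b,c)))
The prefix is ∀e ∀f ∃d ∀c ∀b: 4 universal, 1 existential.

1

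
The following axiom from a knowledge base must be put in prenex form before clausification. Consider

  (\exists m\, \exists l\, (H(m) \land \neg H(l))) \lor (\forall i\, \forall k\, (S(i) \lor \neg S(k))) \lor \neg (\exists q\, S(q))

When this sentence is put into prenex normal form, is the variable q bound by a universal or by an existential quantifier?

Drive negations inward (¬∀x A ≡ ∃x ¬A, ¬∃x A ≡ ∀x ¬A, De Morgan for ∧/∨):
  (\exists m\, \exists l\, (H(m) \land \neg H(l))) \lor (\forall i\, \forall k\, (S(i) \lor \neg S(k))) \lor (\forall q\, \neg S(q))
All bound variables are already distinct, so no renaming is needed.
Pull the quantifiers to the front (each side's bound variable is not free in the other side):
  \exists m\, \exists l\, \forall i\, \forall k\, \forall q\, (H(m) \land \neg H(l) \lor S(i) \lor \neg S(k) \lor \neg S(q))
The quantifier \exists q sits under an odd number of negations, so it flips to \forall q.

universal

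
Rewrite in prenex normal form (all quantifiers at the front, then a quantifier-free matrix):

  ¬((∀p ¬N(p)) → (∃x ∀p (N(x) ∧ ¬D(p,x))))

∀p ∀x ∃y1 (¬N(p) ∧ (¬N(x) ∨ D(y1,x)))

Rewrite implications/biconditionals: A → B as ¬A ∨ B.
  ¬(¬(∀p ¬N(p)) ∨ (∃x ∀p (N(x) ∧ ¬D(p,x))))
Move each ¬ inward, flipping quantifiers it crosses:
  (∀p ¬N(p)) ∧ (∀x ∃p (¬N(x) ∨ D(p,x)))
Give each quantifier a distinct variable: p↦y1.
  (∀p ¬N(p)) ∧ (∀x ∃y1 (¬N(x) ∨ D(y1,x)))
Finally move all quantifiers to the prefix:
  ∀p ∀x ∃y1 (¬N(p) ∧ (¬N(x) ∨ D(y1,x)))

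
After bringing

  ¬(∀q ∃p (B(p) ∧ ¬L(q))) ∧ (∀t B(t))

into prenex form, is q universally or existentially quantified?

existential

Push ¬ through the quantifiers and connectives to reach negation normal form:
  (∃q ∀p (¬B(p) ∨ L(q))) ∧ (∀t B(t))
Finally move all quantifiers to the prefix:
  ∃q ∀p ∀t ((¬B(p) ∨ L(q)) ∧ B(t))
The quantifier ∀q sits under an odd number of negations, so it flips to ∃q.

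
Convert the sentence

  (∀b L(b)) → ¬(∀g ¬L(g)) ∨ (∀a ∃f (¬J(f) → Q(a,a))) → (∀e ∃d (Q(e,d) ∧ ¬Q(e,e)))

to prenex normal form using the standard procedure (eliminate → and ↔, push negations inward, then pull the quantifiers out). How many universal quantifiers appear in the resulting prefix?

Rewrite implications/biconditionals: A → B as ¬A ∨ B.
  ¬(∀b L(b)) ∨ ¬(¬(∀g ¬L(g)) ∨ (∀a ∃f (¬¬J(f) ∨ Q(a,a)))) ∨ (∀e ∃d (Q(e,d) ∧ ¬Q(e,e)))
Drive negations inward (¬∀x A ≡ ∃x ¬A, ¬∃x A ≡ ∀x ¬A, De Morgan for ∧/∨):
  (∃b ¬L(b)) ∨ (∀g ¬L(g)) ∧ (∃a ∀f (¬J(f) ∧ ¬Q(a,a))) ∨ (∀e ∃d (Q(e,d) ∧ ¬Q(e,e)))
All bound variables are already distinct, so no renaming is needed.
Pull the quantifiers to the front (each side's bound variable is not free in the other side):
  ∃b ∀g ∃a ∀f ∀e ∃d (¬L(b) ∨ ¬L(g) ∧ ¬J(f) ∧ ¬Q(a,a) ∨ Q(e,d) ∧ ¬Q(e,e))
The prefix is ∃b ∀g ∃a ∀f ∀e ∃d: 3 universal, 3 existential.

3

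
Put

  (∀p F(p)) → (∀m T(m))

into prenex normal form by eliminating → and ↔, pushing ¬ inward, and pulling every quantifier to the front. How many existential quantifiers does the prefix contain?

First replace A → B with ¬A ∨ B.
  ¬(∀p F(p)) ∨ (∀m T(m))
Drive negations inward (¬∀x A ≡ ∃x ¬A, ¬∃x A ≡ ∀x ¬A, De Morgan for ∧/∨):
  (∃p ¬F(p)) ∨ (∀m T(m))
Finally move all quantifiers to the prefix:
  ∃p ∀m (¬F(p) ∨ T(m))
The prefix is ∃p ∀m: 1 universal, 1 existential.

1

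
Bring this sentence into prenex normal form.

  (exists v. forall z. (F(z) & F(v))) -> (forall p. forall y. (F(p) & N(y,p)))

forall v. exists z. forall p. forall y. (~F(z) | ~F(v) | F(p) & N(y,p))

Rewrite implications/biconditionals: A → B as ¬A ∨ B.
  ~(exists v. forall z. (F(z) & F(v))) | (forall p. forall y. (F(p) & N(y,p)))
Push ¬ through the quantifiers and connectives to reach negation normal form:
  (forall v. exists z. (~F(z) | ~F(v))) | (forall p. forall y. (F(p) & N(y,p)))
All bound variables are already distinct, so no renaming is needed.
Pull the quantifiers to the front (each side's bound variable is not free in the other side):
  forall v. exists z. forall p. forall y. (~F(z) | ~F(v) | F(p) & N(y,p))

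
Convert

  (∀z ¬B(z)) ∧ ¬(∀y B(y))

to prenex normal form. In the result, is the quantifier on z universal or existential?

universal

Push ¬ through the quantifiers and connectives to reach negation normal form:
  (∀z ¬B(z)) ∧ (∃y ¬B(y))
Pull the quantifiers to the front (each side's bound variable is not free in the other side):
  ∀z ∃y (¬B(z) ∧ ¬B(y))
The quantifier ∀z sits under an even number of negations, so it remains universal.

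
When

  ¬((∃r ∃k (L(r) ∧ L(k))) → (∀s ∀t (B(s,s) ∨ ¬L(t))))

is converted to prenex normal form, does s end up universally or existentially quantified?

existential

First replace A → B with ¬A ∨ B.
  ¬(¬(∃r ∃k (L(r) ∧ L(k))) ∨ (∀s ∀t (B(s,s) ∨ ¬L(t))))
Push ¬ through the quantifiers and connectives to reach negation normal form:
  (∃r ∃k (L(r) ∧ L(k))) ∧ (∃s ∃t (¬B(s,s) ∧ L(t)))
Finally move all quantifiers to the prefix:
  ∃r ∃k ∃s ∃t (L(r) ∧ L(k) ∧ ¬B(s,s) ∧ L(t))
The quantifier ∀s sits under an odd number of negations (counting the antecedent side of each →), so it flips to ∃s.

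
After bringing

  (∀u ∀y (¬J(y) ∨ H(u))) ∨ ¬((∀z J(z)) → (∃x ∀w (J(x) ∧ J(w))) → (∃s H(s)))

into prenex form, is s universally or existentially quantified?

Eliminate → and ↔ using ¬ and ∨.
  (∀u ∀y (¬J(y) ∨ H(u))) ∨ ¬(¬(∀z J(z)) ∨ ¬(∃x ∀w (J(x) ∧ J(w))) ∨ (∃s H(s)))
Move each ¬ inward, flipping quantifiers it crosses:
  (∀u ∀y (¬J(y) ∨ H(u))) ∨ (∀z J(z)) ∧ (∃x ∀w (J(x) ∧ J(w))) ∧ (∀s ¬H(s))
Finally move all quantifiers to the prefix:
  ∀u ∀y ∀z ∃x ∀w ∀s (¬J(y) ∨ H(u) ∨ J(z) ∧ J(x) ∧ J(w) ∧ ¬H(s))
The quantifier ∃s sits under an odd number of negations (counting the antecedent side of each →), so it flips to ∀s.

universal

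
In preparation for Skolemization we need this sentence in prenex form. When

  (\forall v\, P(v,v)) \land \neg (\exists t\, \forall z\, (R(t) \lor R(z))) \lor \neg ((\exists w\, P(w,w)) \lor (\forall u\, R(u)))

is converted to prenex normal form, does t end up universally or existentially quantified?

universal

Move each ¬ inward, flipping quantifiers it crosses:
  (\forall v\, P(v,v)) \land (\forall t\, \exists z\, (\neg R(t) \land \neg R(z))) \lor (\forall w\, \neg P(w,w)) \land (\exists u\, \neg R(u))
All bound variables are already distinct, so no renaming is needed.
Extract every quantifier outward, since the variables are now distinct and don't occur free across branches:
  \forall v\, \forall t\, \exists z\, \forall w\, \exists u\, (P(v,v) \land \neg R(t) \land \neg R(z) \lor \neg P(w,w) \land \neg R(u))
The quantifier \exists t sits under an odd number of negations, so it flips to \forall t.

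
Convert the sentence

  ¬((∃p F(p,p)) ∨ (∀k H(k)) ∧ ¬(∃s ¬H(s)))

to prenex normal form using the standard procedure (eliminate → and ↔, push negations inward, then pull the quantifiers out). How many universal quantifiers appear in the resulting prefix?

1

Drive negations inward (¬∀x A ≡ ∃x ¬A, ¬∃x A ≡ ∀x ¬A, De Morgan for ∧/∨):
  (∀p ¬F(p,p)) ∧ ((∃k ¬H(k)) ∨ (∃s ¬H(s)))
All bound variables are already distinct, so no renaming is needed.
Pull the quantifiers to the front (each side's bound variable is not free in the other side):
  ∀p ∃k ∃s (¬F(p,p) ∧ (¬H(k) ∨ ¬H(s)))
The prefix is ∀p ∃k ∃s: 1 universal, 2 existential.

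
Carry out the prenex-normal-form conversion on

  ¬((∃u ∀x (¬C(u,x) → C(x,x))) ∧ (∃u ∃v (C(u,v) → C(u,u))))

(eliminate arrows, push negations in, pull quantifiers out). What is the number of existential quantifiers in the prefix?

1

Rewrite implications/biconditionals: A → B as ¬A ∨ B.
  ¬((∃u ∀x (¬¬C(u,x) ∨ C(x,x))) ∧ (∃u ∃v (¬C(u,v) ∨ C(u,u))))
Drive negations inward (¬∀x A ≡ ∃x ¬A, ¬∃x A ≡ ∀x ¬A, De Morgan for ∧/∨):
  (∀u ∃x (¬C(u,x) ∧ ¬C(x,x))) ∨ (∀u ∀v (C(u,v) ∧ ¬C(u,u)))
Give each quantifier a distinct variable: u↦w.
  (∀u ∃x (¬C(u,x) ∧ ¬C(x,x))) ∨ (∀w ∀v (C(w,v) ∧ ¬C(w,w)))
Pull the quantifiers to the front (each side's bound variable is not free in the other side):
  ∀u ∃x ∀w ∀v (¬C(u,x) ∧ ¬C(x,x) ∨ C(w,v) ∧ ¬C(w,w))
The prefix is ∀u ∃x ∀w ∀v: 3 universal, 1 existential.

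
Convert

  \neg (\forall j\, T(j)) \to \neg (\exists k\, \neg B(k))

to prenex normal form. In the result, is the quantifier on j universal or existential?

Eliminate → and ↔ using ¬ and ∨.
  \neg \neg (\forall j\, T(j)) \lor \neg (\exists k\, \neg B(k))
Drive negations inward (¬∀x A ≡ ∃x ¬A, ¬∃x A ≡ ∀x ¬A, De Morgan for ∧/∨):
  (\forall j\, T(j)) \lor (\forall k\, B(k))
All bound variables are already distinct, so no renaming is needed.
Finally move all quantifiers to the prefix:
  \forall j\, \forall k\, (T(j) \lor B(k))
The quantifier \forall j sits under an even number of negations (counting the antecedent side of each →), so it remains universal.

universal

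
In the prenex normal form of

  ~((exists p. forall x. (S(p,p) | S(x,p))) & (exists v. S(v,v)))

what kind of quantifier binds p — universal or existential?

universal

Move each ¬ inward, flipping quantifiers it crosses:
  (forall p. exists x. (~S(p,p) & ~S(x,p))) | (forall v. ~S(v,v))
All bound variables are already distinct, so no renaming is needed.
Finally move all quantifiers to the prefix:
  forall p. exists x. forall v. (~S(p,p) & ~S(x,p) | ~S(v,v))
The quantifier exists p sits under an odd number of negations, so it flips to forall p.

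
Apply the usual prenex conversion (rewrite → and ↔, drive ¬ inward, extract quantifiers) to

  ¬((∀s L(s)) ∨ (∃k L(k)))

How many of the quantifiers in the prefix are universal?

Move each ¬ inward, flipping quantifiers it crosses:
  (∃s ¬L(s)) ∧ (∀k ¬L(k))
Pull the quantifiers to the front (each side's bound variable is not free in the other side):
  ∃s ∀k (¬L(s) ∧ ¬L(k))
The prefix is ∃s ∀k: 1 universal, 1 existential.

1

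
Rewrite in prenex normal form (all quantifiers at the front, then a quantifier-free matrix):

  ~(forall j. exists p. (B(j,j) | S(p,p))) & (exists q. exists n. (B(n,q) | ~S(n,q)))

Drive negations inward (¬∀x A ≡ ∃x ¬A, ¬∃x A ≡ ∀x ¬A, De Morgan for ∧/∨):
  (exists j. forall p. (~B(j,j) & ~S(p,p))) & (exists q. exists n. (B(n,q) | ~S(n,q)))
Extract every quantifier outward, since the variables are now distinct and don't occur free across branches:
  exists j. forall p. exists q. exists n. (~B(j,j) & ~S(p,p) & (B(n,q) | ~S(n,q)))

exists j. forall p. exists q. exists n. (~B(j,j) & ~S(p,p) & (B(n,q) | ~S(n,q)))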